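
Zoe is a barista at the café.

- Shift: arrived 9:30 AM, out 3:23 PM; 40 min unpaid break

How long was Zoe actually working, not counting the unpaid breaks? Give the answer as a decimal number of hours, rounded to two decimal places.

Shift: 9:30 AM–3:23 PM = 5 h 53 min; less 40 min break → 5 h 13 min

5.22 hours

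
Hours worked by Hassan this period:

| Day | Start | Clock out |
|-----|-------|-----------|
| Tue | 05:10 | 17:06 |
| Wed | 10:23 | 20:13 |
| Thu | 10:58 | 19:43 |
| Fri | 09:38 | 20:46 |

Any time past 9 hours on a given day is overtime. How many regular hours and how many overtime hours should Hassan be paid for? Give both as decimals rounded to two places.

Regular 35.75 hours, overtime 5.90 hours

Tue: 05:10–17:06 = 11 h 56 min
Wed: 10:23–20:13 = 9 h 50 min
Thu: 10:58–19:43 = 8 h 45 min
Fri: 09:38–20:46 = 11 h 8 min
Tue reg 9 h 0 min / OT 2 h 56 min; Wed reg 9 h 0 min / OT 0 h 50 min; Thu reg 8 h 45 min / OT 0 h 0 min; Fri reg 9 h 0 min / OT 2 h 8 min.
Totals: regular 35 h 45 min, overtime 5 h 54 min.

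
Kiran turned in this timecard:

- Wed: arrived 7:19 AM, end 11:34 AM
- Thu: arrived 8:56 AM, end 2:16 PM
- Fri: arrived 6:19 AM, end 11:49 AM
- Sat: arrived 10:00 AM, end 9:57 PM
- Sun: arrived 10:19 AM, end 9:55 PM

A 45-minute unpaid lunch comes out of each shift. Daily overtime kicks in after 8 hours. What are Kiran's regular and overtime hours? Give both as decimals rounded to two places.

Regular 28.83 hours, overtime 6.05 hours

Wed: 7:19 AM–11:34 AM = 4 h 15 min; less 45 min break → 3 h 30 min
Thu: 8:56 AM–2:16 PM = 5 h 20 min; less 45 min break → 4 h 35 min
Fri: 6:19 AM–11:49 AM = 5 h 30 min; less 45 min break → 4 h 45 min
Sat: 10:00 AM–9:57 PM = 11 h 57 min; less 45 min break → 11 h 12 min
Sun: 10:19 AM–9:55 PM = 11 h 36 min; less 45 min break → 10 h 51 min
Wed reg 3 h 30 min / OT 0 h 0 min; Thu reg 4 h 35 min / OT 0 h 0 min; Fri reg 4 h 45 min / OT 0 h 0 min; Sat reg 8 h 0 min / OT 3 h 12 min; Sun reg 8 h 0 min / OT 2 h 51 min.
Totals: regular 28 h 50 min, overtime 6 h 3 min.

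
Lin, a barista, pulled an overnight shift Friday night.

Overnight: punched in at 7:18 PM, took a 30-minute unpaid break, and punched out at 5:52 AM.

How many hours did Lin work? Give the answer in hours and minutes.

10 h 4 min

Overnight: 7:18 PM → midnight = 4 h 42 min; midnight → 5:52 AM = 5 h 52 min; span 10 h 34 min; less 30 min break → 10 h 4 min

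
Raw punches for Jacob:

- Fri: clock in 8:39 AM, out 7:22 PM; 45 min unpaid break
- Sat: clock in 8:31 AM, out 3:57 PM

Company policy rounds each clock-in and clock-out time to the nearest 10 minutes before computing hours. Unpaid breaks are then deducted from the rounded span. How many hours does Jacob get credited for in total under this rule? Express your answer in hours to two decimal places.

Fri: in 8:39 AM→8:40 AM, out 7:22 PM→7:20 PM; 10 h 40 min − 45 min = 9 h 55 min
Sat: in 8:31 AM→8:30 AM, out 3:57 PM→4:00 PM; 7 h 30 min
Total credited: 17 h 25 min.

17.42 hours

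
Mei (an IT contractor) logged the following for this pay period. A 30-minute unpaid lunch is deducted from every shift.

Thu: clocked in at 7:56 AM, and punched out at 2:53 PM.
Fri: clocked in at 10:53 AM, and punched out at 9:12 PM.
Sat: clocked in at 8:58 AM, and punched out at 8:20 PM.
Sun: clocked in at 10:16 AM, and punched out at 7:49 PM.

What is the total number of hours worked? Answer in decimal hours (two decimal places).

36.18 hours

Thu: 7:56 AM–2:53 PM = 6 h 57 min; less 30 min break → 6 h 27 min
Fri: 10:53 AM–9:12 PM = 10 h 19 min; less 30 min break → 9 h 49 min
Sat: 8:58 AM–8:20 PM = 11 h 22 min; less 30 min break → 10 h 52 min
Sun: 10:16 AM–7:49 PM = 9 h 33 min; less 30 min break → 9 h 3 min
Total: 6 h 27 min + 9 h 49 min + 10 h 52 min + 9 h 3 min = 36 h 11 min.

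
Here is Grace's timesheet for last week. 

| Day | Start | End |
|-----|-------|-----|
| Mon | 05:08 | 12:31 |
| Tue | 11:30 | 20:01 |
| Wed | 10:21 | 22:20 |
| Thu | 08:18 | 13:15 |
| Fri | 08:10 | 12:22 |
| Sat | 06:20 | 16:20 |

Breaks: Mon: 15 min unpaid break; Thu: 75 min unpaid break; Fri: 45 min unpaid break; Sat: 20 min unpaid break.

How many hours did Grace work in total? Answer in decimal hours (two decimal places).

44.45 hours

Mon: 05:08–12:31 = 7 h 23 min; less 15 min break → 7 h 8 min
Tue: 11:30–20:01 = 8 h 31 min
Wed: 10:21–22:20 = 11 h 59 min
Thu: 08:18–13:15 = 4 h 57 min; less 75 min break → 3 h 42 min
Fri: 08:10–12:22 = 4 h 12 min; less 45 min break → 3 h 27 min
Sat: 06:20–16:20 = 10 h 0 min; less 20 min break → 9 h 40 min
Total: 7 h 8 min + 8 h 31 min + 11 h 59 min + 3 h 42 min + 3 h 27 min + 9 h 40 min = 44 h 27 min.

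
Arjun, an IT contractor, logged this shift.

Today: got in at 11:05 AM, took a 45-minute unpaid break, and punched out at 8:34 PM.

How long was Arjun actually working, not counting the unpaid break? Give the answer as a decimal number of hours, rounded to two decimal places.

8.73 hours

Today: 11:05 AM–8:34 PM = 9 h 29 min; less 45 min break → 8 h 44 min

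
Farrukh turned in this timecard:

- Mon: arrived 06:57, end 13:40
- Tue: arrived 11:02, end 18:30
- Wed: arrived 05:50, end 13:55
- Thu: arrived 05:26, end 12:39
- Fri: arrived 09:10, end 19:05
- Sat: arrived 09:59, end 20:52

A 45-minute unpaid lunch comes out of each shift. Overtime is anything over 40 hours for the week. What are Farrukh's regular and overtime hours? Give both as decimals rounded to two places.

Mon: 06:57–13:40 = 6 h 43 min; less 45 min break → 5 h 58 min
Tue: 11:02–18:30 = 7 h 28 min; less 45 min break → 6 h 43 min
Wed: 05:50–13:55 = 8 h 5 min; less 45 min break → 7 h 20 min
Thu: 05:26–12:39 = 7 h 13 min; less 45 min break → 6 h 28 min
Fri: 09:10–19:05 = 9 h 55 min; less 45 min break → 9 h 10 min
Sat: 09:59–20:52 = 10 h 53 min; less 45 min break → 10 h 8 min
Total worked: 45 h 47 min = 45.78 h.
Threshold 40 h → overtime 5 h 47 min, regular 40 h 0 min.

Regular 40.00 hours, overtime 5.78 hours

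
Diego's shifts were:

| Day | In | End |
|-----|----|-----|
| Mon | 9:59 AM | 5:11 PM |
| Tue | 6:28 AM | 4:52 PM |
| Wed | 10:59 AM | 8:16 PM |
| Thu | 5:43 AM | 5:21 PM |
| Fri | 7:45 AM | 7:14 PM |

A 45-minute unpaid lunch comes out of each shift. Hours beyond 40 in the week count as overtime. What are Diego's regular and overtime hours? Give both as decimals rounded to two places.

Regular 40.00 hours, overtime 6.25 hours

Mon: 9:59 AM–5:11 PM = 7 h 12 min; less 45 min break → 6 h 27 min
Tue: 6:28 AM–4:52 PM = 10 h 24 min; less 45 min break → 9 h 39 min
Wed: 10:59 AM–8:16 PM = 9 h 17 min; less 45 min break → 8 h 32 min
Thu: 5:43 AM–5:21 PM = 11 h 38 min; less 45 min break → 10 h 53 min
Fri: 7:45 AM–7:14 PM = 11 h 29 min; less 45 min break → 10 h 44 min
Total worked: 46 h 15 min = 46.25 h.
Threshold 40 h → overtime 6 h 15 min, regular 40 h 0 min.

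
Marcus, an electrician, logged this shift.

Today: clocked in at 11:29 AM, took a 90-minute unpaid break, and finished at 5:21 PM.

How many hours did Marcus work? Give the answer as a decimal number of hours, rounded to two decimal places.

4.37 hours

Today: 11:29 AM–5:21 PM = 5 h 52 min; less 90 min break → 4 h 22 min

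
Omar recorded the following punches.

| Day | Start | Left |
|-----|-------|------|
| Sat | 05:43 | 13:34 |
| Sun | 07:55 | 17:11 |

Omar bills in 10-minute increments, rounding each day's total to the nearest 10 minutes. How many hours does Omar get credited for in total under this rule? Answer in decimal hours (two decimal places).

Sat: 05:43–13:34 = 7 h 51 min → rounds to 7 h 50 min
Sun: 07:55–17:11 = 9 h 16 min → rounds to 9 h 20 min
Total credited: 17 h 10 min.

17.17 hours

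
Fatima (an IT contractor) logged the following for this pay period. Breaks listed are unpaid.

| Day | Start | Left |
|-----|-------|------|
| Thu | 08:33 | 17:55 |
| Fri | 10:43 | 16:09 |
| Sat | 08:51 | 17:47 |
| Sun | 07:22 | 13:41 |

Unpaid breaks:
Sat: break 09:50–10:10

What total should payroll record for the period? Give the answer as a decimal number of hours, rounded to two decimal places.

29.72 hours

Thu: 08:33–17:55 = 9 h 22 min
Fri: 10:43–16:09 = 5 h 26 min
Sat: 08:51–17:47 = 8 h 56 min; less 20 min break → 8 h 36 min
Sun: 07:22–13:41 = 6 h 19 min
Total: 9 h 22 min + 5 h 26 min + 8 h 36 min + 6 h 19 min = 29 h 43 min.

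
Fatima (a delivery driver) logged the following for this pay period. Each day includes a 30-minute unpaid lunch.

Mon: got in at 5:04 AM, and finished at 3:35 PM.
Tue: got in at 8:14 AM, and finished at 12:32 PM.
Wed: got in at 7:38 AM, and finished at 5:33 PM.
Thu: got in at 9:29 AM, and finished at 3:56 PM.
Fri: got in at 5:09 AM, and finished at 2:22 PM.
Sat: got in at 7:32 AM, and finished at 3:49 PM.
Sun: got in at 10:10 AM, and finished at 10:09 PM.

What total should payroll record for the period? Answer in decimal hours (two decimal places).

Mon: 5:04 AM–3:35 PM = 10 h 31 min; less 30 min break → 10 h 1 min
Tue: 8:14 AM–12:32 PM = 4 h 18 min; less 30 min break → 3 h 48 min
Wed: 7:38 AM–5:33 PM = 9 h 55 min; less 30 min break → 9 h 25 min
Thu: 9:29 AM–3:56 PM = 6 h 27 min; less 30 min break → 5 h 57 min
Fri: 5:09 AM–2:22 PM = 9 h 13 min; less 30 min break → 8 h 43 min
Sat: 7:32 AM–3:49 PM = 8 h 17 min; less 30 min break → 7 h 47 min
Sun: 10:10 AM–10:09 PM = 11 h 59 min; less 30 min break → 11 h 29 min
Total: 10 h 1 min + 3 h 48 min + 9 h 25 min + 5 h 57 min + 8 h 43 min + 7 h 47 min + 11 h 29 min = 57 h 10 min.

57.17 hours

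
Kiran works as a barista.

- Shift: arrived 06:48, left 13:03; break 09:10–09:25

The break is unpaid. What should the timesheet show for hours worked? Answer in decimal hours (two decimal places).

Shift: 06:48–13:03 = 6 h 15 min; less 15 min break → 6 h 0 min

6.00 hours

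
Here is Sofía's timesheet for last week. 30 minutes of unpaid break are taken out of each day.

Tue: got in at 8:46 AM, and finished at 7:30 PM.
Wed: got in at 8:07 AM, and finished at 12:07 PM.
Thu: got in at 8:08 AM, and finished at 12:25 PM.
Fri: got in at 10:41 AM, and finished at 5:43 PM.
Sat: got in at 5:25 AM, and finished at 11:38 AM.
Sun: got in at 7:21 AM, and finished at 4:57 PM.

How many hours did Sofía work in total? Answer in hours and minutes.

Tue: 8:46 AM–7:30 PM = 10 h 44 min; less 30 min break → 10 h 14 min
Wed: 8:07 AM–12:07 PM = 4 h 0 min; less 30 min break → 3 h 30 min
Thu: 8:08 AM–12:25 PM = 4 h 17 min; less 30 min break → 3 h 47 min
Fri: 10:41 AM–5:43 PM = 7 h 2 min; less 30 min break → 6 h 32 min
Sat: 5:25 AM–11:38 AM = 6 h 13 min; less 30 min break → 5 h 43 min
Sun: 7:21 AM–4:57 PM = 9 h 36 min; less 30 min break → 9 h 6 min
Total: 10 h 14 min + 3 h 30 min + 3 h 47 min + 6 h 32 min + 5 h 43 min + 9 h 6 min = 38 h 52 min.

38 h 52 min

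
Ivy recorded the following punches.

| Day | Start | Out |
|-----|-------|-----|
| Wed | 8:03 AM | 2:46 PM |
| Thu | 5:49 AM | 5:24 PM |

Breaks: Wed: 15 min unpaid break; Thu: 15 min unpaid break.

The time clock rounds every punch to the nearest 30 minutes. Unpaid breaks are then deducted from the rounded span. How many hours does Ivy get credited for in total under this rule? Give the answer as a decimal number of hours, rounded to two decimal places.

18.00 hours

Wed: in 8:03 AM→8:00 AM, out 2:46 PM→3:00 PM; 7 h 0 min − 15 min = 6 h 45 min
Thu: in 5:49 AM→6:00 AM, out 5:24 PM→5:30 PM; 11 h 30 min − 15 min = 11 h 15 min
Total credited: 18 h 0 min.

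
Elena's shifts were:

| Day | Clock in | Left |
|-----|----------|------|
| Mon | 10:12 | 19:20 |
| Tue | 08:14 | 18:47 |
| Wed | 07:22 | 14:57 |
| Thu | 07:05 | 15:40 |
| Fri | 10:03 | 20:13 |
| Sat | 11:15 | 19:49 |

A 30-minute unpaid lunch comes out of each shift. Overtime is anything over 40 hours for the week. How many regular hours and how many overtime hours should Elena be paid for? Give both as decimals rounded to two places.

Mon: 10:12–19:20 = 9 h 8 min; less 30 min break → 8 h 38 min
Tue: 08:14–18:47 = 10 h 33 min; less 30 min break → 10 h 3 min
Wed: 07:22–14:57 = 7 h 35 min; less 30 min break → 7 h 5 min
Thu: 07:05–15:40 = 8 h 35 min; less 30 min break → 8 h 5 min
Fri: 10:03–20:13 = 10 h 10 min; less 30 min break → 9 h 40 min
Sat: 11:15–19:49 = 8 h 34 min; less 30 min break → 8 h 4 min
Total worked: 51 h 35 min = 51.58 h.
Threshold 40 h → overtime 11 h 35 min, regular 40 h 0 min.

Regular 40.00 hours, overtime 11.58 hours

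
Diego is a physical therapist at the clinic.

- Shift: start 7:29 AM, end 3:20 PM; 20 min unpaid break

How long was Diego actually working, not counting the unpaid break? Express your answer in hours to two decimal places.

7.52 hours

Shift: 7:29 AM–3:20 PM = 7 h 51 min; less 20 min break → 7 h 31 min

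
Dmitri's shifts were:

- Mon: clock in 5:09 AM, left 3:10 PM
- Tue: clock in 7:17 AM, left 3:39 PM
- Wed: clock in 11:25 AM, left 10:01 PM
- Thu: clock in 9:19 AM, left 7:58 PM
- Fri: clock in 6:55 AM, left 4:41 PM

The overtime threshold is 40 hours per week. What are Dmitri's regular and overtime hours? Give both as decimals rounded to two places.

Mon: 5:09 AM–3:10 PM = 10 h 1 min
Tue: 7:17 AM–3:39 PM = 8 h 22 min
Wed: 11:25 AM–10:01 PM = 10 h 36 min
Thu: 9:19 AM–7:58 PM = 10 h 39 min
Fri: 6:55 AM–4:41 PM = 9 h 46 min
Total worked: 49 h 24 min = 49.40 h.
Threshold 40 h → overtime 9 h 24 min, regular 40 h 0 min.

Regular 40.00 hours, overtime 9.40 hours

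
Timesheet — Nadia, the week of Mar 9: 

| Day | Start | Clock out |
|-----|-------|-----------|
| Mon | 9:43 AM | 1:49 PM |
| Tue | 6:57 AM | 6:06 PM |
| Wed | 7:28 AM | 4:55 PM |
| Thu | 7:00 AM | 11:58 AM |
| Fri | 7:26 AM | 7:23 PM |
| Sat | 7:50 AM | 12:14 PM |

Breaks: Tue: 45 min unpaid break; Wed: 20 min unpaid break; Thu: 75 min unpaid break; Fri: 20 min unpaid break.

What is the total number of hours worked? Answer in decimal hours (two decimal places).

43.35 hours

Mon: 9:43 AM–1:49 PM = 4 h 6 min
Tue: 6:57 AM–6:06 PM = 11 h 9 min; less 45 min break → 10 h 24 min
Wed: 7:28 AM–4:55 PM = 9 h 27 min; less 20 min break → 9 h 7 min
Thu: 7:00 AM–11:58 AM = 4 h 58 min; less 75 min break → 3 h 43 min
Fri: 7:26 AM–7:23 PM = 11 h 57 min; less 20 min break → 11 h 37 min
Sat: 7:50 AM–12:14 PM = 4 h 24 min
Total: 4 h 6 min + 10 h 24 min + 9 h 7 min + 3 h 43 min + 11 h 37 min + 4 h 24 min = 43 h 21 min.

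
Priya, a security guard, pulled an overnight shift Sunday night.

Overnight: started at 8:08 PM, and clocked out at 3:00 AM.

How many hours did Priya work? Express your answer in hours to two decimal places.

Overnight: 8:08 PM → midnight = 3 h 52 min; midnight → 3:00 AM = 3 h 0 min; span 6 h 52 min

6.87 hours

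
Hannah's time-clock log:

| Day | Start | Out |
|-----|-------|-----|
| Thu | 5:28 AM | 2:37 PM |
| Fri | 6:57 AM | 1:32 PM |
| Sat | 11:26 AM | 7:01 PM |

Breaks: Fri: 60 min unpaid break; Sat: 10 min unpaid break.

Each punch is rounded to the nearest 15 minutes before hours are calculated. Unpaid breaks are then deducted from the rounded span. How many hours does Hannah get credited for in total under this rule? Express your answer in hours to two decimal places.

Thu: in 5:28 AM→5:30 AM, out 2:37 PM→2:30 PM; 9 h 0 min
Fri: in 6:57 AM→7:00 AM, out 1:32 PM→1:30 PM; 6 h 30 min − 60 min = 5 h 30 min
Sat: in 11:26 AM→11:30 AM, out 7:01 PM→7:00 PM; 7 h 30 min − 10 min = 7 h 20 min
Total credited: 21 h 50 min.

21.83 hours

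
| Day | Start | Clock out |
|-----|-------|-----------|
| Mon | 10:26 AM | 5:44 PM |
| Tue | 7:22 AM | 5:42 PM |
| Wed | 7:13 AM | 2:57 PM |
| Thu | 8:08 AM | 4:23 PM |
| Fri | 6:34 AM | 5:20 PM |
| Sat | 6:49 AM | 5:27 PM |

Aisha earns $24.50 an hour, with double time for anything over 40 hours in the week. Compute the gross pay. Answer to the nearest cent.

Mon: 10:26 AM–5:44 PM = 7 h 18 min
Tue: 7:22 AM–5:42 PM = 10 h 20 min
Wed: 7:13 AM–2:57 PM = 7 h 44 min
Thu: 8:08 AM–4:23 PM = 8 h 15 min
Fri: 6:34 AM–5:20 PM = 10 h 46 min
Sat: 6:49 AM–5:27 PM = 10 h 38 min
Total worked: 55 h 1 min = 3301 min.
Regular 40 h 0 min = 2400 min at $24.50/h; overtime 15 h 1 min = 901 min at $49.00/h.
Pay = (2400 × $24.50 + 901 × $49.00) ÷ 60 = $1715.82.

$1715.82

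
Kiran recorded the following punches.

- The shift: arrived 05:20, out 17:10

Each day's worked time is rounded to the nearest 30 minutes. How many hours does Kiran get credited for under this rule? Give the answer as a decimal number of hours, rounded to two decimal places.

The shift: 05:20–17:10 = 11 h 50 min → rounds to 12 h 0 min

12.00 hours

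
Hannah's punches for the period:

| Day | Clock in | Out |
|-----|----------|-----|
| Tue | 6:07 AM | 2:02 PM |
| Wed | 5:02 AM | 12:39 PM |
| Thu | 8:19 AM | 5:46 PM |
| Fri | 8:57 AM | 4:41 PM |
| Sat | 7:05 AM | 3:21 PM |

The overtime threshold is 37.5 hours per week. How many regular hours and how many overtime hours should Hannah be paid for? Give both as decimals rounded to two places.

Tue: 6:07 AM–2:02 PM = 7 h 55 min
Wed: 5:02 AM–12:39 PM = 7 h 37 min
Thu: 8:19 AM–5:46 PM = 9 h 27 min
Fri: 8:57 AM–4:41 PM = 7 h 44 min
Sat: 7:05 AM–3:21 PM = 8 h 16 min
Total worked: 40 h 59 min = 40.98 h.
Threshold 37.5 h → overtime 3 h 29 min, regular 37 h 30 min.

Regular 37.50 hours, overtime 3.48 hours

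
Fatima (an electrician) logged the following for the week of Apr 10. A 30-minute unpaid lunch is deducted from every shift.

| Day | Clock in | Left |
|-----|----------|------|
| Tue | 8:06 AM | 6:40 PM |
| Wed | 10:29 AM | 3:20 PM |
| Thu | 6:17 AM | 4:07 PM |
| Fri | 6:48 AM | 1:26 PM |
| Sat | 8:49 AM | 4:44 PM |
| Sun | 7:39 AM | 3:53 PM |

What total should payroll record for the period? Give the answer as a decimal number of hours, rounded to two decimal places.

Tue: 8:06 AM–6:40 PM = 10 h 34 min; less 30 min break → 10 h 4 min
Wed: 10:29 AM–3:20 PM = 4 h 51 min; less 30 min break → 4 h 21 min
Thu: 6:17 AM–4:07 PM = 9 h 50 min; less 30 min break → 9 h 20 min
Fri: 6:48 AM–1:26 PM = 6 h 38 min; less 30 min break → 6 h 8 min
Sat: 8:49 AM–4:44 PM = 7 h 55 min; less 30 min break → 7 h 25 min
Sun: 7:39 AM–3:53 PM = 8 h 14 min; less 30 min break → 7 h 44 min
Total: 10 h 4 min + 4 h 21 min + 9 h 20 min + 6 h 8 min + 7 h 25 min + 7 h 44 min = 45 h 2 min.

45.03 hours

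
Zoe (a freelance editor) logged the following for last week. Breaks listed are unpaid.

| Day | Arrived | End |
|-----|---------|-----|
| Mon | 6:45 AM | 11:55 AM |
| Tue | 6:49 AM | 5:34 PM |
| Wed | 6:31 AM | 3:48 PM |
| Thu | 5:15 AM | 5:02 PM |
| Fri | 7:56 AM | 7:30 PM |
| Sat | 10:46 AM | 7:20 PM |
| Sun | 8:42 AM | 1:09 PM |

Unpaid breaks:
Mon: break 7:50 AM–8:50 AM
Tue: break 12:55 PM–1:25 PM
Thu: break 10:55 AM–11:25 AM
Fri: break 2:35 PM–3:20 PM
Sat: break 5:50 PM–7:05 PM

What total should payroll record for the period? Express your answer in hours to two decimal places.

57.57 hours

Mon: 6:45 AM–11:55 AM = 5 h 10 min; less 60 min break → 4 h 10 min
Tue: 6:49 AM–5:34 PM = 10 h 45 min; less 30 min break → 10 h 15 min
Wed: 6:31 AM–3:48 PM = 9 h 17 min
Thu: 5:15 AM–5:02 PM = 11 h 47 min; less 30 min break → 11 h 17 min
Fri: 7:56 AM–7:30 PM = 11 h 34 min; less 45 min break → 10 h 49 min
Sat: 10:46 AM–7:20 PM = 8 h 34 min; less 75 min break → 7 h 19 min
Sun: 8:42 AM–1:09 PM = 4 h 27 min
Total: 4 h 10 min + 10 h 15 min + 9 h 17 min + 11 h 17 min + 10 h 49 min + 7 h 19 min + 4 h 27 min = 57 h 34 min.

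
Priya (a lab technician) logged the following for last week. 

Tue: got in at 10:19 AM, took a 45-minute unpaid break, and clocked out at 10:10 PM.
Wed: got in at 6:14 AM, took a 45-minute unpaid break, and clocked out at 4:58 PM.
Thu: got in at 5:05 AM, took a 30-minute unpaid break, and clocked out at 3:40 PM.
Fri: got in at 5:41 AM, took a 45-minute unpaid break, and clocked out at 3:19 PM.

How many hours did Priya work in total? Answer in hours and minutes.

Tue: 10:19 AM–10:10 PM = 11 h 51 min; less 45 min break → 11 h 6 min
Wed: 6:14 AM–4:58 PM = 10 h 44 min; less 45 min break → 9 h 59 min
Thu: 5:05 AM–3:40 PM = 10 h 35 min; less 30 min break → 10 h 5 min
Fri: 5:41 AM–3:19 PM = 9 h 38 min; less 45 min break → 8 h 53 min
Total: 11 h 6 min + 9 h 59 min + 10 h 5 min + 8 h 53 min = 40 h 3 min.

40 h 3 min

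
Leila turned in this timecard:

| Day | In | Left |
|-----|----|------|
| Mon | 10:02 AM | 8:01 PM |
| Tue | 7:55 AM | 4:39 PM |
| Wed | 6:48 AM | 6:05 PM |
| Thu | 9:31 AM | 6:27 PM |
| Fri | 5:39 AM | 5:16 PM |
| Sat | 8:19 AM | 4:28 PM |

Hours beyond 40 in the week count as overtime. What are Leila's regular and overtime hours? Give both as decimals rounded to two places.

Regular 40.00 hours, overtime 18.70 hours

Mon: 10:02 AM–8:01 PM = 9 h 59 min
Tue: 7:55 AM–4:39 PM = 8 h 44 min
Wed: 6:48 AM–6:05 PM = 11 h 17 min
Thu: 9:31 AM–6:27 PM = 8 h 56 min
Fri: 5:39 AM–5:16 PM = 11 h 37 min
Sat: 8:19 AM–4:28 PM = 8 h 9 min
Total worked: 58 h 42 min = 58.70 h.
Threshold 40 h → overtime 18 h 42 min, regular 40 h 0 min.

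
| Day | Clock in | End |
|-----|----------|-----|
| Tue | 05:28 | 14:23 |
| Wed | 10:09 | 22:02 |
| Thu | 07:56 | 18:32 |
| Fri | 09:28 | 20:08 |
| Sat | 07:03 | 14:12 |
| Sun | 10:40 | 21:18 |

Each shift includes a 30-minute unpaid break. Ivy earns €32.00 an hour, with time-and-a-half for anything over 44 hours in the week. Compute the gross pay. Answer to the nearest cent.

Tue: 05:28–14:23 = 8 h 55 min; less 30 min break → 8 h 25 min
Wed: 10:09–22:02 = 11 h 53 min; less 30 min break → 11 h 23 min
Thu: 07:56–18:32 = 10 h 36 min; less 30 min break → 10 h 6 min
Fri: 09:28–20:08 = 10 h 40 min; less 30 min break → 10 h 10 min
Sat: 07:03–14:12 = 7 h 9 min; less 30 min break → 6 h 39 min
Sun: 10:40–21:18 = 10 h 38 min; less 30 min break → 10 h 8 min
Total worked: 56 h 51 min = 3411 min.
Regular 44 h 0 min = 2640 min at €32.00/h; overtime 12 h 51 min = 771 min at €48.00/h.
Pay = (2640 × €32.00 + 771 × €48.00) ÷ 60 = €2024.80.

€2024.80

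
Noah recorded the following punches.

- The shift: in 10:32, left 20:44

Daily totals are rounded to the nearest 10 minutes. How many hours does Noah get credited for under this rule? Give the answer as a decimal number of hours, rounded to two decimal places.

10.17 hours

The shift: 10:32–20:44 = 10 h 12 min → rounds to 10 h 10 min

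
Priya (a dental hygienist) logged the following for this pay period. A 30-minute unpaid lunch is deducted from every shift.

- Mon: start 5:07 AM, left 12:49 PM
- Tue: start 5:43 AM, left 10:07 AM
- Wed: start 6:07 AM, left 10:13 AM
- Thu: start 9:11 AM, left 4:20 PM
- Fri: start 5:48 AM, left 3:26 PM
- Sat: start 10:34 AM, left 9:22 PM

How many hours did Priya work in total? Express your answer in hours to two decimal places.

Mon: 5:07 AM–12:49 PM = 7 h 42 min; less 30 min break → 7 h 12 min
Tue: 5:43 AM–10:07 AM = 4 h 24 min; less 30 min break → 3 h 54 min
Wed: 6:07 AM–10:13 AM = 4 h 6 min; less 30 min break → 3 h 36 min
Thu: 9:11 AM–4:20 PM = 7 h 9 min; less 30 min break → 6 h 39 min
Fri: 5:48 AM–3:26 PM = 9 h 38 min; less 30 min break → 9 h 8 min
Sat: 10:34 AM–9:22 PM = 10 h 48 min; less 30 min break → 10 h 18 min
Total: 7 h 12 min + 3 h 54 min + 3 h 36 min + 6 h 39 min + 9 h 8 min + 10 h 18 min = 40 h 47 min.

40.78 hours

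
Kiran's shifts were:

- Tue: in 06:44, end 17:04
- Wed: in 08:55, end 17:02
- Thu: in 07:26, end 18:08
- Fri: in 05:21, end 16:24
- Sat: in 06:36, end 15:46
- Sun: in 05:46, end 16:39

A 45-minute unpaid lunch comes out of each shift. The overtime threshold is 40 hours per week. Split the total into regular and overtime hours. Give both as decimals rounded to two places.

Regular 40.00 hours, overtime 15.75 hours

Tue: 06:44–17:04 = 10 h 20 min; less 45 min break → 9 h 35 min
Wed: 08:55–17:02 = 8 h 7 min; less 45 min break → 7 h 22 min
Thu: 07:26–18:08 = 10 h 42 min; less 45 min break → 9 h 57 min
Fri: 05:21–16:24 = 11 h 3 min; less 45 min break → 10 h 18 min
Sat: 06:36–15:46 = 9 h 10 min; less 45 min break → 8 h 25 min
Sun: 05:46–16:39 = 10 h 53 min; less 45 min break → 10 h 8 min
Total worked: 55 h 45 min = 55.75 h.
Threshold 40 h → overtime 15 h 45 min, regular 40 h 0 min.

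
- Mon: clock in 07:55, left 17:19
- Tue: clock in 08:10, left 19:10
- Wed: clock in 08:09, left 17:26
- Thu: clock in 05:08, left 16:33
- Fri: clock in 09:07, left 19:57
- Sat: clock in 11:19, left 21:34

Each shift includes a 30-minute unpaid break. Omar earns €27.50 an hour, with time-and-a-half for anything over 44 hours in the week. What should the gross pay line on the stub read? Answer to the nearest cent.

Mon: 07:55–17:19 = 9 h 24 min; less 30 min break → 8 h 54 min
Tue: 08:10–19:10 = 11 h 0 min; less 30 min break → 10 h 30 min
Wed: 08:09–17:26 = 9 h 17 min; less 30 min break → 8 h 47 min
Thu: 05:08–16:33 = 11 h 25 min; less 30 min break → 10 h 55 min
Fri: 09:07–19:57 = 10 h 50 min; less 30 min break → 10 h 20 min
Sat: 11:19–21:34 = 10 h 15 min; less 30 min break → 9 h 45 min
Total worked: 59 h 11 min = 3551 min.
Regular 44 h 0 min = 2640 min at €27.50/h; overtime 15 h 11 min = 911 min at €41.25/h.
Pay = (2640 × €27.50 + 911 × €41.25) ÷ 60 = €1836.31.

€1836.31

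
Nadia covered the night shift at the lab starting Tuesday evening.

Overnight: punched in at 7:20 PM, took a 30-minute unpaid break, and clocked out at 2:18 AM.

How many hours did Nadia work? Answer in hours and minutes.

Overnight: 7:20 PM → midnight = 4 h 40 min; midnight → 2:18 AM = 2 h 18 min; span 6 h 58 min; less 30 min break → 6 h 28 min

6 h 28 min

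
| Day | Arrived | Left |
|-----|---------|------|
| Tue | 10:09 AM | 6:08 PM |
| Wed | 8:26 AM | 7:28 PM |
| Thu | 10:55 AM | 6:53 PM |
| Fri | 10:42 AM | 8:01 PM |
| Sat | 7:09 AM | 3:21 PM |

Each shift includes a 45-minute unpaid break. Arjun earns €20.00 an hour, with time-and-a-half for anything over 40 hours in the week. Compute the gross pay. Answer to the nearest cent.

Tue: 10:09 AM–6:08 PM = 7 h 59 min; less 45 min break → 7 h 14 min
Wed: 8:26 AM–7:28 PM = 11 h 2 min; less 45 min break → 10 h 17 min
Thu: 10:55 AM–6:53 PM = 7 h 58 min; less 45 min break → 7 h 13 min
Fri: 10:42 AM–8:01 PM = 9 h 19 min; less 45 min break → 8 h 34 min
Sat: 7:09 AM–3:21 PM = 8 h 12 min; less 45 min break → 7 h 27 min
Total worked: 40 h 45 min = 2445 min.
Regular 40 h 0 min = 2400 min at €20.00/h; overtime 0 h 45 min = 45 min at €30.00/h.
Pay = (2400 × €20.00 + 45 × €30.00) ÷ 60 = €822.50.

€822.50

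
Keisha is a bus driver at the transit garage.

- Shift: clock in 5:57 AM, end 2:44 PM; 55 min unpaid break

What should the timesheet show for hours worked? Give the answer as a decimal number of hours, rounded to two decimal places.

Shift: 5:57 AM–2:44 PM = 8 h 47 min; less 55 min break → 7 h 52 min

7.87 hours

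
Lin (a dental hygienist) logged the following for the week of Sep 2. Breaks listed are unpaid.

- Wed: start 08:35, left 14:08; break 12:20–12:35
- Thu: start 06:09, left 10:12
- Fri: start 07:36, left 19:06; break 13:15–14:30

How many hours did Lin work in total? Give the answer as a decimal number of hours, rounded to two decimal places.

Wed: 08:35–14:08 = 5 h 33 min; less 15 min break → 5 h 18 min
Thu: 06:09–10:12 = 4 h 3 min
Fri: 07:36–19:06 = 11 h 30 min; less 75 min break → 10 h 15 min
Total: 5 h 18 min + 4 h 3 min + 10 h 15 min = 19 h 36 min.

19.60 hours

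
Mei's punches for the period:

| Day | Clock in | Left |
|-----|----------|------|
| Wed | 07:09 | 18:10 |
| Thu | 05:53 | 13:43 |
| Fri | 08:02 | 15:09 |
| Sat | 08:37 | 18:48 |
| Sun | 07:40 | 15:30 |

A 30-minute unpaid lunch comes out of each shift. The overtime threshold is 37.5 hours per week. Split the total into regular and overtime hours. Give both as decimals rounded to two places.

Wed: 07:09–18:10 = 11 h 1 min; less 30 min break → 10 h 31 min
Thu: 05:53–13:43 = 7 h 50 min; less 30 min break → 7 h 20 min
Fri: 08:02–15:09 = 7 h 7 min; less 30 min break → 6 h 37 min
Sat: 08:37–18:48 = 10 h 11 min; less 30 min break → 9 h 41 min
Sun: 07:40–15:30 = 7 h 50 min; less 30 min break → 7 h 20 min
Total worked: 41 h 29 min = 41.48 h.
Threshold 37.5 h → overtime 3 h 59 min, regular 37 h 30 min.

Regular 37.50 hours, overtime 3.98 hours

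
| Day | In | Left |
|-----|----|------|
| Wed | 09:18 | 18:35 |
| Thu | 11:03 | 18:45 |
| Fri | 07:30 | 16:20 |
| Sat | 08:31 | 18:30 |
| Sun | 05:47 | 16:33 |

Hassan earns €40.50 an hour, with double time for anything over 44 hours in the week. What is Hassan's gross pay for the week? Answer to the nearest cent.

€1989.90

Wed: 09:18–18:35 = 9 h 17 min
Thu: 11:03–18:45 = 7 h 42 min
Fri: 07:30–16:20 = 8 h 50 min
Sat: 08:31–18:30 = 9 h 59 min
Sun: 05:47–16:33 = 10 h 46 min
Total worked: 46 h 34 min = 2794 min.
Regular 44 h 0 min = 2640 min at €40.50/h; overtime 2 h 34 min = 154 min at €81.00/h.
Pay = (2640 × €40.50 + 154 × €81.00) ÷ 60 = €1989.90.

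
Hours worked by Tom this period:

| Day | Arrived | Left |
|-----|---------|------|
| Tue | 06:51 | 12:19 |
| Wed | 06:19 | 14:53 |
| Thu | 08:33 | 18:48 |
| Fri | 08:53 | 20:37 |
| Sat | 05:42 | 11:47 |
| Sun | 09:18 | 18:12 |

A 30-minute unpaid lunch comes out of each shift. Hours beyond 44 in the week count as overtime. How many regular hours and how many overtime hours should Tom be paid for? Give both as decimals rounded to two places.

Tue: 06:51–12:19 = 5 h 28 min; less 30 min break → 4 h 58 min
Wed: 06:19–14:53 = 8 h 34 min; less 30 min break → 8 h 4 min
Thu: 08:33–18:48 = 10 h 15 min; less 30 min break → 9 h 45 min
Fri: 08:53–20:37 = 11 h 44 min; less 30 min break → 11 h 14 min
Sat: 05:42–11:47 = 6 h 5 min; less 30 min break → 5 h 35 min
Sun: 09:18–18:12 = 8 h 54 min; less 30 min break → 8 h 24 min
Total worked: 48 h 0 min = 48.00 h.
Threshold 44 h → overtime 4 h 0 min, regular 44 h 0 min.

Regular 44.00 hours, overtime 4.00 hours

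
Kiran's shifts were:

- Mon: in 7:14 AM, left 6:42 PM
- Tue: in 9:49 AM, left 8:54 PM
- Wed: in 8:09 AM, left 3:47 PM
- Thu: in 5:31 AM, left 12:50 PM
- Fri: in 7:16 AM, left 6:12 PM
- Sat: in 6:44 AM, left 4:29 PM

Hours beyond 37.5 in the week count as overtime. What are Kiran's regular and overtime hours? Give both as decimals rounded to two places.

Mon: 7:14 AM–6:42 PM = 11 h 28 min
Tue: 9:49 AM–8:54 PM = 11 h 5 min
Wed: 8:09 AM–3:47 PM = 7 h 38 min
Thu: 5:31 AM–12:50 PM = 7 h 19 min
Fri: 7:16 AM–6:12 PM = 10 h 56 min
Sat: 6:44 AM–4:29 PM = 9 h 45 min
Total worked: 58 h 11 min = 58.18 h.
Threshold 37.5 h → overtime 20 h 41 min, regular 37 h 30 min.

Regular 37.50 hours, overtime 20.68 hours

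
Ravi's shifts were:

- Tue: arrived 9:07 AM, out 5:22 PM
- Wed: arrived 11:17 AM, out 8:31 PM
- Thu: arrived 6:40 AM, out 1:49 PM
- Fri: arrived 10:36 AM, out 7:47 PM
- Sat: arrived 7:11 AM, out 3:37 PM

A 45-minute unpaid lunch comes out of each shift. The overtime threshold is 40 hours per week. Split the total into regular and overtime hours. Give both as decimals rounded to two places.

Regular 38.50 hours, overtime 0.00 hours

Tue: 9:07 AM–5:22 PM = 8 h 15 min; less 45 min break → 7 h 30 min
Wed: 11:17 AM–8:31 PM = 9 h 14 min; less 45 min break → 8 h 29 min
Thu: 6:40 AM–1:49 PM = 7 h 9 min; less 45 min break → 6 h 24 min
Fri: 10:36 AM–7:47 PM = 9 h 11 min; less 45 min break → 8 h 26 min
Sat: 7:11 AM–3:37 PM = 8 h 26 min; less 45 min break → 7 h 41 min
Total worked: 38 h 30 min = 38.50 h.
Threshold 40 h → overtime 0 h 0 min, regular 38 h 30 min.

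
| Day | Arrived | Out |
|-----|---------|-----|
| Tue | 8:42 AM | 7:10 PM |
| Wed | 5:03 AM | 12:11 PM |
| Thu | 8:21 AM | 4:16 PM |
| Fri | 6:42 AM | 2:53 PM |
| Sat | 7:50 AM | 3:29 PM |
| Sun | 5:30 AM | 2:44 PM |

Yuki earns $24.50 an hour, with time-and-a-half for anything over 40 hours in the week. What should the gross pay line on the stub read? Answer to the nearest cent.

$1368.94

Tue: 8:42 AM–7:10 PM = 10 h 28 min
Wed: 5:03 AM–12:11 PM = 7 h 8 min
Thu: 8:21 AM–4:16 PM = 7 h 55 min
Fri: 6:42 AM–2:53 PM = 8 h 11 min
Sat: 7:50 AM–3:29 PM = 7 h 39 min
Sun: 5:30 AM–2:44 PM = 9 h 14 min
Total worked: 50 h 35 min = 3035 min.
Regular 40 h 0 min = 2400 min at $24.50/h; overtime 10 h 35 min = 635 min at $36.75/h.
Pay = (2400 × $24.50 + 635 × $36.75) ÷ 60 = $1368.94.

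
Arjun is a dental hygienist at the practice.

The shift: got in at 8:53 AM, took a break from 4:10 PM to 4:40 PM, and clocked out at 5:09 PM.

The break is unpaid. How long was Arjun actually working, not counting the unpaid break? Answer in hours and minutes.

The shift: 8:53 AM–5:09 PM = 8 h 16 min; less 30 min break → 7 h 46 min

7 h 46 min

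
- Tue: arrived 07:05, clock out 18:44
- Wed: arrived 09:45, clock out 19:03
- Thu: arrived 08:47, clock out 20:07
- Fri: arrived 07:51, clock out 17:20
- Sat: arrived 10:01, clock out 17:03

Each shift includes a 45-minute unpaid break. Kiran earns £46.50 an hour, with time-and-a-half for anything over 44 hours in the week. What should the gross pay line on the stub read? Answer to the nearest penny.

£2119.24

Tue: 07:05–18:44 = 11 h 39 min; less 45 min break → 10 h 54 min
Wed: 09:45–19:03 = 9 h 18 min; less 45 min break → 8 h 33 min
Thu: 08:47–20:07 = 11 h 20 min; less 45 min break → 10 h 35 min
Fri: 07:51–17:20 = 9 h 29 min; less 45 min break → 8 h 44 min
Sat: 10:01–17:03 = 7 h 2 min; less 45 min break → 6 h 17 min
Total worked: 45 h 3 min = 2703 min.
Regular 44 h 0 min = 2640 min at £46.50/h; overtime 1 h 3 min = 63 min at £69.75/h.
Pay = (2640 × £46.50 + 63 × £69.75) ÷ 60 = £2119.24.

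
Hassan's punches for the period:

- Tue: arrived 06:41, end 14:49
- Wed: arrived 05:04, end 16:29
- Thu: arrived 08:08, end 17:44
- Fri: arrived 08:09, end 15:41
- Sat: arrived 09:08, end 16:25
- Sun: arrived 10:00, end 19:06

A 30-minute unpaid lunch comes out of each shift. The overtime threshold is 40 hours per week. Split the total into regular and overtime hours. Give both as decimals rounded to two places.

Tue: 06:41–14:49 = 8 h 8 min; less 30 min break → 7 h 38 min
Wed: 05:04–16:29 = 11 h 25 min; less 30 min break → 10 h 55 min
Thu: 08:08–17:44 = 9 h 36 min; less 30 min break → 9 h 6 min
Fri: 08:09–15:41 = 7 h 32 min; less 30 min break → 7 h 2 min
Sat: 09:08–16:25 = 7 h 17 min; less 30 min break → 6 h 47 min
Sun: 10:00–19:06 = 9 h 6 min; less 30 min break → 8 h 36 min
Total worked: 50 h 4 min = 50.07 h.
Threshold 40 h → overtime 10 h 4 min, regular 40 h 0 min.

Regular 40.00 hours, overtime 10.07 hours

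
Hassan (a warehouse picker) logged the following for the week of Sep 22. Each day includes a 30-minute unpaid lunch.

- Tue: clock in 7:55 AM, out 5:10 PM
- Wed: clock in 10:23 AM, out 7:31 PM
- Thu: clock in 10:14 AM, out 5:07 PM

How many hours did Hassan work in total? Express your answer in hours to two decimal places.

Tue: 7:55 AM–5:10 PM = 9 h 15 min; less 30 min break → 8 h 45 min
Wed: 10:23 AM–7:31 PM = 9 h 8 min; less 30 min break → 8 h 38 min
Thu: 10:14 AM–5:07 PM = 6 h 53 min; less 30 min break → 6 h 23 min
Total: 8 h 45 min + 8 h 38 min + 6 h 23 min = 23 h 46 min.

23.77 hours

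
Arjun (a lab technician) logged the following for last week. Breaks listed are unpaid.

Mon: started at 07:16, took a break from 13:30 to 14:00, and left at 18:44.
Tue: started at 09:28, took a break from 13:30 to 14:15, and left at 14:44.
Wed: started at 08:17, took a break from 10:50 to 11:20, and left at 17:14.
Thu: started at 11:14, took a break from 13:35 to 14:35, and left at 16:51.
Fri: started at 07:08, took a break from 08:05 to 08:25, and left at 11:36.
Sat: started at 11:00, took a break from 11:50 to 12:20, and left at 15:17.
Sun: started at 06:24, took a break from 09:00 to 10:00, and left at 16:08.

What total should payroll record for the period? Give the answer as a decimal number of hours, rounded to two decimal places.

45.20 hours

Mon: 07:16–18:44 = 11 h 28 min; less 30 min break → 10 h 58 min
Tue: 09:28–14:44 = 5 h 16 min; less 45 min break → 4 h 31 min
Wed: 08:17–17:14 = 8 h 57 min; less 30 min break → 8 h 27 min
Thu: 11:14–16:51 = 5 h 37 min; less 60 min break → 4 h 37 min
Fri: 07:08–11:36 = 4 h 28 min; less 20 min break → 4 h 8 min
Sat: 11:00–15:17 = 4 h 17 min; less 30 min break → 3 h 47 min
Sun: 06:24–16:08 = 9 h 44 min; less 60 min break → 8 h 44 min
Total: 10 h 58 min + 4 h 31 min + 8 h 27 min + 4 h 37 min + 4 h 8 min + 3 h 47 min + 8 h 44 min = 45 h 12 min.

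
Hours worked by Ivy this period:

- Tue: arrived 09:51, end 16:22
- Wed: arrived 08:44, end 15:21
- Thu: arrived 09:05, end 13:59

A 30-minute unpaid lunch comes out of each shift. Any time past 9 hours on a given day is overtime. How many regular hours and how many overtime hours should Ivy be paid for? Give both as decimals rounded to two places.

Regular 16.53 hours, overtime 0.00 hours

Tue: 09:51–16:22 = 6 h 31 min; less 30 min break → 6 h 1 min
Wed: 08:44–15:21 = 6 h 37 min; less 30 min break → 6 h 7 min
Thu: 09:05–13:59 = 4 h 54 min; less 30 min break → 4 h 24 min
Tue reg 6 h 1 min / OT 0 h 0 min; Wed reg 6 h 7 min / OT 0 h 0 min; Thu reg 4 h 24 min / OT 0 h 0 min.
Totals: regular 16 h 32 min, overtime 0 h 0 min.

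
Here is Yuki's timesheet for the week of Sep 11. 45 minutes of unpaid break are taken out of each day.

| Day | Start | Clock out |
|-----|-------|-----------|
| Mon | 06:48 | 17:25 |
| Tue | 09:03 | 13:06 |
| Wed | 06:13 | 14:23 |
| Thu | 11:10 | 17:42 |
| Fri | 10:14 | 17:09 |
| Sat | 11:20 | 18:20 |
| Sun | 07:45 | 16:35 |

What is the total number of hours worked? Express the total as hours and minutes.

46 h 52 min

Mon: 06:48–17:25 = 10 h 37 min; less 45 min break → 9 h 52 min
Tue: 09:03–13:06 = 4 h 3 min; less 45 min break → 3 h 18 min
Wed: 06:13–14:23 = 8 h 10 min; less 45 min break → 7 h 25 min
Thu: 11:10–17:42 = 6 h 32 min; less 45 min break → 5 h 47 min
Fri: 10:14–17:09 = 6 h 55 min; less 45 min break → 6 h 10 min
Sat: 11:20–18:20 = 7 h 0 min; less 45 min break → 6 h 15 min
Sun: 07:45–16:35 = 8 h 50 min; less 45 min break → 8 h 5 min
Total: 9 h 52 min + 3 h 18 min + 7 h 25 min + 5 h 47 min + 6 h 10 min + 6 h 15 min + 8 h 5 min = 46 h 52 min.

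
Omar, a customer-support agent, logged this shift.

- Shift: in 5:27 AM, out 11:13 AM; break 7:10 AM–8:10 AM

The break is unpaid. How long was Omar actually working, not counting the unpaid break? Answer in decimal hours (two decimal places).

4.77 hours

Shift: 5:27 AM–11:13 AM = 5 h 46 min; less 60 min break → 4 h 46 min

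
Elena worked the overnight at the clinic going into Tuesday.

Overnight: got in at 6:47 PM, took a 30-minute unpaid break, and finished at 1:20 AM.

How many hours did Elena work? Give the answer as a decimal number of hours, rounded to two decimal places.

Overnight: 6:47 PM → midnight = 5 h 13 min; midnight → 1:20 AM = 1 h 20 min; span 6 h 33 min; less 30 min break → 6 h 3 min

6.05 hours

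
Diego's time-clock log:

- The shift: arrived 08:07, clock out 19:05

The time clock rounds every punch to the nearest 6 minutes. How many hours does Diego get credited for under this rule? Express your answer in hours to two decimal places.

11.00 hours

The shift: in 08:07→08:06, out 19:05→19:06; 11 h 0 min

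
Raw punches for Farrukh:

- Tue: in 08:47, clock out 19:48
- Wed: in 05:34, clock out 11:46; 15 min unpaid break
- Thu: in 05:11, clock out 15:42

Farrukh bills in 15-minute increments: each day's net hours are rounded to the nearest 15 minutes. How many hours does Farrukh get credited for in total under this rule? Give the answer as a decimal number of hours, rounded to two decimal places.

27.50 hours

Tue: 08:47–19:48 = 11 h 1 min → rounds to 11 h 0 min
Wed: 05:34–11:46 = 6 h 12 min − 15 min = 5 h 57 min → rounds to 6 h 0 min
Thu: 05:11–15:42 = 10 h 31 min → rounds to 10 h 30 min
Total credited: 27 h 30 min.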